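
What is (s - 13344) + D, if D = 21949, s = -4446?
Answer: 4159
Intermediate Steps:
(s - 13344) + D = (-4446 - 13344) + 21949 = -17790 + 21949 = 4159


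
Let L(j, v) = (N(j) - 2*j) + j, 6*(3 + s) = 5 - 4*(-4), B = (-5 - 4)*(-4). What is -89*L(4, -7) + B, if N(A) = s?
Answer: 695/2 ≈ 347.50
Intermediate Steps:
B = 36 (B = -9*(-4) = 36)
s = ½ (s = -3 + (5 - 4*(-4))/6 = -3 + (5 + 16)/6 = -3 + (⅙)*21 = -3 + 7/2 = ½ ≈ 0.50000)
N(A) = ½
L(j, v) = ½ - j (L(j, v) = (½ - 2*j) + j = ½ - j)
-89*L(4, -7) + B = -89*(½ - 1*4) + 36 = -89*(½ - 4) + 36 = -89*(-7/2) + 36 = 623/2 + 36 = 695/2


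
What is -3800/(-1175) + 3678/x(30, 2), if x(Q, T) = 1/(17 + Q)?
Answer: 8124854/47 ≈ 1.7287e+5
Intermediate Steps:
-3800/(-1175) + 3678/x(30, 2) = -3800/(-1175) + 3678/(1/(17 + 30)) = -3800*(-1/1175) + 3678/(1/47) = 152/47 + 3678/(1/47) = 152/47 + 3678*47 = 152/47 + 172866 = 8124854/47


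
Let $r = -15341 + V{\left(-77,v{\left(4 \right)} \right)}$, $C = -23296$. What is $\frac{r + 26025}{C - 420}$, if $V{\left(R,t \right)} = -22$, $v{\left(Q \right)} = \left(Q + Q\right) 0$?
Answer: $- \frac{5331}{11858} \approx -0.44957$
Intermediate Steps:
$v{\left(Q \right)} = 0$ ($v{\left(Q \right)} = 2 Q 0 = 0$)
$r = -15363$ ($r = -15341 - 22 = -15363$)
$\frac{r + 26025}{C - 420} = \frac{-15363 + 26025}{-23296 - 420} = \frac{10662}{-23716} = 10662 \left(- \frac{1}{23716}\right) = - \frac{5331}{11858}$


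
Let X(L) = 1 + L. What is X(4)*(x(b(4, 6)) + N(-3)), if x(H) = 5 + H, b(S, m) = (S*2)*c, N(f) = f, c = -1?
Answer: -30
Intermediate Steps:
b(S, m) = -2*S (b(S, m) = (S*2)*(-1) = (2*S)*(-1) = -2*S)
X(4)*(x(b(4, 6)) + N(-3)) = (1 + 4)*((5 - 2*4) - 3) = 5*((5 - 8) - 3) = 5*(-3 - 3) = 5*(-6) = -30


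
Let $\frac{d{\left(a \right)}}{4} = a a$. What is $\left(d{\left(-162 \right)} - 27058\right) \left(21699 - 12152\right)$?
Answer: $743883146$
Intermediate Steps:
$d{\left(a \right)} = 4 a^{2}$ ($d{\left(a \right)} = 4 a a = 4 a^{2}$)
$\left(d{\left(-162 \right)} - 27058\right) \left(21699 - 12152\right) = \left(4 \left(-162\right)^{2} - 27058\right) \left(21699 - 12152\right) = \left(4 \cdot 26244 - 27058\right) 9547 = \left(104976 - 27058\right) 9547 = 77918 \cdot 9547 = 743883146$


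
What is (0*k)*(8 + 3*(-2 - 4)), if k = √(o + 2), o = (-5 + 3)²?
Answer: 0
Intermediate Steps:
o = 4 (o = (-2)² = 4)
k = √6 (k = √(4 + 2) = √6 ≈ 2.4495)
(0*k)*(8 + 3*(-2 - 4)) = (0*√6)*(8 + 3*(-2 - 4)) = 0*(8 + 3*(-6)) = 0*(8 - 18) = 0*(-10) = 0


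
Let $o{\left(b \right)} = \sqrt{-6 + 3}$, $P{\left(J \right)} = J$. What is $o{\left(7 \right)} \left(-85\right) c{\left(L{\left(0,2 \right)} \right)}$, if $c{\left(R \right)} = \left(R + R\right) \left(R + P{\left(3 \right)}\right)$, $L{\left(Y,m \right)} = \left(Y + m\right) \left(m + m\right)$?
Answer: $- 14960 i \sqrt{3} \approx - 25911.0 i$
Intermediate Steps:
$o{\left(b \right)} = i \sqrt{3}$ ($o{\left(b \right)} = \sqrt{-3} = i \sqrt{3}$)
$L{\left(Y,m \right)} = 2 m \left(Y + m\right)$ ($L{\left(Y,m \right)} = \left(Y + m\right) 2 m = 2 m \left(Y + m\right)$)
$c{\left(R \right)} = 2 R \left(3 + R\right)$ ($c{\left(R \right)} = \left(R + R\right) \left(R + 3\right) = 2 R \left(3 + R\right)$)
$o{\left(7 \right)} \left(-85\right) c{\left(L{\left(0,2 \right)} \right)} = i \sqrt{3} \left(-85\right) 2 \cdot 2 \cdot 2 \left(0 + 2\right) \left(3 + 2 \cdot 2 \left(0 + 2\right)\right) = - 85 i \sqrt{3} \cdot 2 \cdot 2 \cdot 2 \cdot 2 \left(3 + 2 \cdot 2 \cdot 2\right) = - 85 i \sqrt{3} \cdot 2 \cdot 8 \left(3 + 8\right) = - 85 i \sqrt{3} \cdot 2 \cdot 8 \cdot 11 = - 85 i \sqrt{3} \cdot 176 = - 14960 i \sqrt{3}$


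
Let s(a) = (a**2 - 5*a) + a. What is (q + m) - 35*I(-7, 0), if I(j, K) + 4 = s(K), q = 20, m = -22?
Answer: 138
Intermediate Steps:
s(a) = a**2 - 4*a
I(j, K) = -4 + K*(-4 + K)
(q + m) - 35*I(-7, 0) = (20 - 22) - 35*(-4 + 0*(-4 + 0)) = -2 - 35*(-4 + 0*(-4)) = -2 - 35*(-4 + 0) = -2 - 35*(-4) = -2 + 140 = 138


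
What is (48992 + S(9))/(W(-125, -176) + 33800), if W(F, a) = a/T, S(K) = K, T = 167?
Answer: 8183167/5644424 ≈ 1.4498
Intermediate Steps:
W(F, a) = a/167
(48992 + S(9))/(W(-125, -176) + 33800) = (48992 + 9)/((1/167)*(-176) + 33800) = 49001/(-176/167 + 33800) = 49001/(5644424/167) = 49001*(167/5644424) = 8183167/5644424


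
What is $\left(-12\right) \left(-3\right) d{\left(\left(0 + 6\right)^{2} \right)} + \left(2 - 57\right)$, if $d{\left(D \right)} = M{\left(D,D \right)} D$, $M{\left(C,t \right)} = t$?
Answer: $46601$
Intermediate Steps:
$d{\left(D \right)} = D^{2}$ ($d{\left(D \right)} = D D = D^{2}$)
$\left(-12\right) \left(-3\right) d{\left(\left(0 + 6\right)^{2} \right)} + \left(2 - 57\right) = \left(-12\right) \left(-3\right) \left(\left(0 + 6\right)^{2}\right)^{2} + \left(2 - 57\right) = 36 \left(6^{2}\right)^{2} + \left(2 - 57\right) = 36 \cdot 36^{2} - 55 = 36 \cdot 1296 - 55 = 46656 - 55 = 46601$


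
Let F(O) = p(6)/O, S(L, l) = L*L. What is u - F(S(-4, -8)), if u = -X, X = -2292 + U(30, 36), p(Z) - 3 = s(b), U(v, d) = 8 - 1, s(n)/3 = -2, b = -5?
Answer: 36563/16 ≈ 2285.2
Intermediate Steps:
s(n) = -6 (s(n) = 3*(-2) = -6)
U(v, d) = 7
p(Z) = -3 (p(Z) = 3 - 6 = -3)
X = -2285 (X = -2292 + 7 = -2285)
u = 2285 (u = -1*(-2285) = 2285)
S(L, l) = L**2
F(O) = -3/O
u - F(S(-4, -8)) = 2285 - (-3)/((-4)**2) = 2285 - (-3)/16 = 2285 - 1*(-3/16) = 2285 + 3/16 = 36563/16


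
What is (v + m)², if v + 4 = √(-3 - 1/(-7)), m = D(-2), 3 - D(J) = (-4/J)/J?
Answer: -20/7 ≈ -2.8571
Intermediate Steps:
D(J) = 3 + 4/J² (D(J) = 3 - (-4/J)/J = 3 - (-4)/J² = 3 + 4/J²)
m = 4 (m = 3 + 4/(-2)² = 3 + 4*(¼) = 3 + 1 = 4)
v = -4 + 2*I*√35/7 (v = -4 + √(-3 - 1/(-7)) = -4 + √(-3 - 1*(-⅐)) = -4 + √(-3 + ⅐) = -4 + √(-20/7) = -4 + 2*I*√35/7 ≈ -4.0 + 1.6903*I)
(v + m)² = ((-4 + 2*I*√35/7) + 4)² = (2*I*√35/7)² = -20/7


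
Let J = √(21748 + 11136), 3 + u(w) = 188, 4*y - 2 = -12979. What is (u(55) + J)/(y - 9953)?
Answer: -740/52789 - 8*√8221/52789 ≈ -0.027759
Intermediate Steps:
y = -12977/4 (y = ½ + (¼)*(-12979) = ½ - 12979/4 = -12977/4 ≈ -3244.3)
u(w) = 185 (u(w) = -3 + 188 = 185)
J = 2*√8221 (J = √32884 = 2*√8221 ≈ 181.34)
(u(55) + J)/(y - 9953) = (185 + 2*√8221)/(-12977/4 - 9953) = (185 + 2*√8221)/(-52789/4) = (185 + 2*√8221)*(-4/52789) = -740/52789 - 8*√8221/52789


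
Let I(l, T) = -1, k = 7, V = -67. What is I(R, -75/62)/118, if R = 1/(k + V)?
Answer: -1/118 ≈ -0.0084746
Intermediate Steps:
R = -1/60 (R = 1/(7 - 67) = 1/(-60) = -1/60 ≈ -0.016667)
I(R, -75/62)/118 = -1/118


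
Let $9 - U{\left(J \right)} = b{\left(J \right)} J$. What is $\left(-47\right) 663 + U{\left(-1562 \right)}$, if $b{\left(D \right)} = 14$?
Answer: $-9284$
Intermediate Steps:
$U{\left(J \right)} = 9 - 14 J$
$\left(-47\right) 663 + U{\left(-1562 \right)} = \left(-47\right) 663 + \left(9 - -21868\right) = -31161 + \left(9 + 21868\right) = -31161 + 21877 = -9284$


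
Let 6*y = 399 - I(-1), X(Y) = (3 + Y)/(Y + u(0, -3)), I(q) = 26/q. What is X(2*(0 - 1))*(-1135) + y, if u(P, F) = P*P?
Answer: 1915/3 ≈ 638.33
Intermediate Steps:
u(P, F) = P²
X(Y) = (3 + Y)/Y (X(Y) = (3 + Y)/(Y + 0²) = (3 + Y)/(Y + 0) = (3 + Y)/Y)
y = 425/6 (y = (399 - 26/(-1))/6 = (399 - 26*(-1))/6 = (399 - 1*(-26))/6 = (399 + 26)/6 = (⅙)*425 = 425/6 ≈ 70.833)
X(2*(0 - 1))*(-1135) + y = ((3 + 2*(0 - 1))/((2*(0 - 1))))*(-1135) + 425/6 = ((3 + 2*(-1))/((2*(-1))))*(-1135) + 425/6 = ((3 - 2)/(-2))*(-1135) + 425/6 = -½*1*(-1135) + 425/6 = -½*(-1135) + 425/6 = 1135/2 + 425/6 = 1915/3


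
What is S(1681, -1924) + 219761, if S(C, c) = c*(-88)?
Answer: 389073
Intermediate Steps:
S(C, c) = -88*c
S(1681, -1924) + 219761 = -88*(-1924) + 219761 = 169312 + 219761 = 389073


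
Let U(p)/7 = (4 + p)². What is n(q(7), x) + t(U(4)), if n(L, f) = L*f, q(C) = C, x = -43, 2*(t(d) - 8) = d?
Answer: -69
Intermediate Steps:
U(p) = 7*(4 + p)²
t(d) = 8 + d/2
n(q(7), x) + t(U(4)) = 7*(-43) + (8 + (7*(4 + 4)²)/2) = -301 + (8 + (7*8²)/2) = -301 + (8 + (7*64)/2) = -301 + (8 + (½)*448) = -301 + (8 + 224) = -301 + 232 = -69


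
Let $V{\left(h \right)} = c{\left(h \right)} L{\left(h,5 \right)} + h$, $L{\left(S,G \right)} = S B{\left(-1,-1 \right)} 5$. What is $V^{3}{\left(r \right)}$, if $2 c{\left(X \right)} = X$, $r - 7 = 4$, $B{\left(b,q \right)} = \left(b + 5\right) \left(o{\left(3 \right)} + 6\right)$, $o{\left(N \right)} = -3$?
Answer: $48268303721$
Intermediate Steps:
$B{\left(b,q \right)} = 15 + 3 b$ ($B{\left(b,q \right)} = \left(b + 5\right) \left(-3 + 6\right) = \left(5 + b\right) 3 = 15 + 3 b$)
$r = 11$ ($r = 7 + 4 = 11$)
$L{\left(S,G \right)} = 60 S$ ($L{\left(S,G \right)} = S \left(15 + 3 \left(-1\right)\right) 5 = S \left(15 - 3\right) 5 = S 12 \cdot 5 = 12 S 5 = 60 S$)
$c{\left(X \right)} = \frac{X}{2}$
$V{\left(h \right)} = h + 30 h^{2}$ ($V{\left(h \right)} = \frac{h}{2} \cdot 60 h + h = 30 h^{2} + h = h + 30 h^{2}$)
$V^{3}{\left(r \right)} = \left(11 \left(1 + 30 \cdot 11\right)\right)^{3} = \left(11 \left(1 + 330\right)\right)^{3} = \left(11 \cdot 331\right)^{3} = 3641^{3} = 48268303721$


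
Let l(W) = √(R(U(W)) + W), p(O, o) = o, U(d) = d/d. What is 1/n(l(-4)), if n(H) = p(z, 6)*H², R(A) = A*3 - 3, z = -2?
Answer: -1/24 ≈ -0.041667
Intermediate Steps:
U(d) = 1
R(A) = -3 + 3*A (R(A) = 3*A - 3 = -3 + 3*A)
l(W) = √W (l(W) = √((-3 + 3*1) + W) = √((-3 + 3) + W) = √(0 + W) = √W)
n(H) = 6*H²
1/n(l(-4)) = 1/(6*(√(-4))²) = 1/(6*(2*I)²) = 1/(6*(-4)) = 1/(-24) = -1/24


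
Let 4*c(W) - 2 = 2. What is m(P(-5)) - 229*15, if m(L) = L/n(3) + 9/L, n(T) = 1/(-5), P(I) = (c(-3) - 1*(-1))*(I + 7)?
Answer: -13811/4 ≈ -3452.8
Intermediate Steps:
c(W) = 1 (c(W) = ½ + (¼)*2 = ½ + ½ = 1)
P(I) = 14 + 2*I (P(I) = (1 - 1*(-1))*(I + 7) = (1 + 1)*(7 + I) = 2*(7 + I) = 14 + 2*I)
n(T) = -⅕
m(L) = -5*L + 9/L (m(L) = L/(-⅕) + 9/L = L*(-5) + 9/L = -5*L + 9/L)
m(P(-5)) - 229*15 = (-5*(14 + 2*(-5)) + 9/(14 + 2*(-5))) - 229*15 = (-5*(14 - 10) + 9/(14 - 10)) - 1*3435 = (-5*4 + 9/4) - 3435 = (-20 + 9*(¼)) - 3435 = (-20 + 9/4) - 3435 = -71/4 - 3435 = -13811/4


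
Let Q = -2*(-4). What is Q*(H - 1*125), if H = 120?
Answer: -40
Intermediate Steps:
Q = 8
Q*(H - 1*125) = 8*(120 - 1*125) = 8*(120 - 125) = 8*(-5) = -40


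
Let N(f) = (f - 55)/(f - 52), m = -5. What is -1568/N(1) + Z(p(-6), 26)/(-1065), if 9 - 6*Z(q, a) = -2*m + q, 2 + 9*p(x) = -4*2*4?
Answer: -17033189/11502 ≈ -1480.9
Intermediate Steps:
p(x) = -34/9 (p(x) = -2/9 + (-4*2*4)/9 = -2/9 + (-8*4)/9 = -2/9 + (1/9)*(-32) = -2/9 - 32/9 = -34/9)
N(f) = (-55 + f)/(-52 + f)
Z(q, a) = -1/6 - q/6 (Z(q, a) = 3/2 - (-2*(-5) + q)/6 = 3/2 - (10 + q)/6 = 3/2 + (-5/3 - q/6) = -1/6 - q/6)
-1568/N(1) + Z(p(-6), 26)/(-1065) = -1568*(-52 + 1)/(-55 + 1) + (-1/6 - 1/6*(-34/9))/(-1065) = -1568/(-54/(-51)) + (-1/6 + 17/27)*(-1/1065) = -1568/((-1/51*(-54))) + (25/54)*(-1/1065) = -1568/18/17 - 5/11502 = -1568*17/18 - 5/11502 = -13328/9 - 5/11502 = -17033189/11502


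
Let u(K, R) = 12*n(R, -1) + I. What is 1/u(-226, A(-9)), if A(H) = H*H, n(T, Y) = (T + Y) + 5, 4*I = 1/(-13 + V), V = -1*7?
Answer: 80/81599 ≈ 0.00098040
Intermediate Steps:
V = -7
I = -1/80 (I = 1/(4*(-13 - 7)) = (1/4)/(-20) = (1/4)*(-1/20) = -1/80 ≈ -0.012500)
n(T, Y) = 5 + T + Y
A(H) = H**2
u(K, R) = 3839/80 + 12*R (u(K, R) = 12*(5 + R - 1) - 1/80 = 12*(4 + R) - 1/80 = (48 + 12*R) - 1/80 = 3839/80 + 12*R)
1/u(-226, A(-9)) = 1/(3839/80 + 12*(-9)**2) = 1/(3839/80 + 12*81) = 1/(3839/80 + 972) = 1/(81599/80) = 80/81599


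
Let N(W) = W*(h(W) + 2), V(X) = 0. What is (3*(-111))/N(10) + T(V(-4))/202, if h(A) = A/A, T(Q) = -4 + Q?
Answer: -11231/1010 ≈ -11.120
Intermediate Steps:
h(A) = 1
N(W) = 3*W (N(W) = W*(1 + 2) = W*3 = 3*W)
(3*(-111))/N(10) + T(V(-4))/202 = (3*(-111))/((3*10)) + (-4 + 0)/202 = -333/30 - 4*1/202 = -333*1/30 - 2/101 = -111/10 - 2/101 = -11231/1010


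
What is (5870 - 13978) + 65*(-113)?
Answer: -15453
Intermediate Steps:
(5870 - 13978) + 65*(-113) = -8108 - 7345 = -15453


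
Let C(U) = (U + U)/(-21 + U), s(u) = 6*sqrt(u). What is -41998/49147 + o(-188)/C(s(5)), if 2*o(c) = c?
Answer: -2351907/49147 + 329*sqrt(5)/10 ≈ 25.712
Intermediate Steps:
C(U) = 2*U/(-21 + U) (C(U) = (2*U)/(-21 + U) = 2*U/(-21 + U))
o(c) = c/2
-41998/49147 + o(-188)/C(s(5)) = -41998/49147 + ((1/2)*(-188))/((2*(6*sqrt(5))/(-21 + 6*sqrt(5)))) = -41998*1/49147 - 94*sqrt(5)*(-21 + 6*sqrt(5))/60 = -41998/49147 - 47*sqrt(5)*(-21 + 6*sqrt(5))/30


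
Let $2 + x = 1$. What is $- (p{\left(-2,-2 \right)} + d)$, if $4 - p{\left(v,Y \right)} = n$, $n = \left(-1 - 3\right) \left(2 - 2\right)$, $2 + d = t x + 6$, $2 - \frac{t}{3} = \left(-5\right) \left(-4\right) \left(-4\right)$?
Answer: $238$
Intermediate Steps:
$x = -1$ ($x = -2 + 1 = -1$)
$t = 246$ ($t = 6 - 3 \left(-5\right) \left(-4\right) \left(-4\right) = 6 - 3 \cdot 20 \left(-4\right) = 6 - -240 = 6 + 240 = 246$)
$d = -242$ ($d = -2 + \left(246 \left(-1\right) + 6\right) = -2 + \left(-246 + 6\right) = -2 - 240 = -242$)
$n = 0$ ($n = \left(-4\right) 0 = 0$)
$p{\left(v,Y \right)} = 4$ ($p{\left(v,Y \right)} = 4 - 0 = 4 + 0 = 4$)
$- (p{\left(-2,-2 \right)} + d) = - (4 - 242) = \left(-1\right) \left(-238\right) = 238$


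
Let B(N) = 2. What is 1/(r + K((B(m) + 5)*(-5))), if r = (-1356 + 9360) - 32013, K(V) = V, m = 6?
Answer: -1/24044 ≈ -4.1590e-5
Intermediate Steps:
r = -24009 (r = 8004 - 32013 = -24009)
1/(r + K((B(m) + 5)*(-5))) = 1/(-24009 + (2 + 5)*(-5)) = 1/(-24009 + 7*(-5)) = 1/(-24009 - 35) = 1/(-24044) = -1/24044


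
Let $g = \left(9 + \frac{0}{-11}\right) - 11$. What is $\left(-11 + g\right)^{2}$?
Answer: $169$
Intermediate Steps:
$g = -2$ ($g = \left(9 + 0 \left(- \frac{1}{11}\right)\right) - 11 = \left(9 + 0\right) - 11 = 9 - 11 = -2$)
$\left(-11 + g\right)^{2} = \left(-11 - 2\right)^{2} = \left(-13\right)^{2} = 169$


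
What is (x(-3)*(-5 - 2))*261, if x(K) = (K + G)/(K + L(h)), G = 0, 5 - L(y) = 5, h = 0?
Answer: -1827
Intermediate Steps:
L(y) = 0 (L(y) = 5 - 1*5 = 5 - 5 = 0)
x(K) = 1 (x(K) = (K + 0)/(K + 0) = K/K = 1)
(x(-3)*(-5 - 2))*261 = (1*(-5 - 2))*261 = (1*(-7))*261 = -7*261 = -1827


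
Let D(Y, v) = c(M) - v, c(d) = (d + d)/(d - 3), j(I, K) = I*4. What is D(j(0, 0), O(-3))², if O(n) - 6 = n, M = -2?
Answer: 121/25 ≈ 4.8400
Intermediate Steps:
j(I, K) = 4*I
O(n) = 6 + n
c(d) = 2*d/(-3 + d) (c(d) = (2*d)/(-3 + d) = 2*d/(-3 + d))
D(Y, v) = ⅘ - v (D(Y, v) = 2*(-2)/(-3 - 2) - v = 2*(-2)/(-5) - v = 2*(-2)*(-⅕) - v = ⅘ - v)
D(j(0, 0), O(-3))² = (⅘ - (6 - 3))² = (⅘ - 1*3)² = (⅘ - 3)² = (-11/5)² = 121/25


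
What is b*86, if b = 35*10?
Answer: 30100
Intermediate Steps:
b = 350
b*86 = 350*86 = 30100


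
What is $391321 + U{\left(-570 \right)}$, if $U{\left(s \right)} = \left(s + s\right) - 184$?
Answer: $389997$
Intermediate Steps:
$U{\left(s \right)} = -184 + 2 s$ ($U{\left(s \right)} = 2 s - 184 = -184 + 2 s$)
$391321 + U{\left(-570 \right)} = 391321 + \left(-184 + 2 \left(-570\right)\right) = 391321 - 1324 = 389997$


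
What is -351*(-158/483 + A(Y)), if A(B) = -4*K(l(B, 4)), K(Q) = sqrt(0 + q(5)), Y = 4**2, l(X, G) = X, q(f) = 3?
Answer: 18486/161 + 1404*sqrt(3) ≈ 2546.6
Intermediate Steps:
Y = 16
K(Q) = sqrt(3) (K(Q) = sqrt(0 + 3) = sqrt(3))
A(B) = -4*sqrt(3)
-351*(-158/483 + A(Y)) = -351*(-158/483 - 4*sqrt(3)) = 18486/161 + 1404*sqrt(3)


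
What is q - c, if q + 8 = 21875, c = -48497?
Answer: 70364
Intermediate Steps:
q = 21867 (q = -8 + 21875 = 21867)
q - c = 21867 - 1*(-48497) = 21867 + 48497 = 70364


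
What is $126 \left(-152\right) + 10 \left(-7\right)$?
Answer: $-19222$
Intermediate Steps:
$126 \left(-152\right) + 10 \left(-7\right) = -19152 - 70 = -19222$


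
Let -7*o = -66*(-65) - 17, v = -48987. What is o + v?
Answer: -347182/7 ≈ -49597.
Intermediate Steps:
o = -4273/7 (o = -(-66*(-65) - 17)/7 = -(4290 - 17)/7 = -⅐*4273 = -4273/7 ≈ -610.43)
o + v = -4273/7 - 48987 = -347182/7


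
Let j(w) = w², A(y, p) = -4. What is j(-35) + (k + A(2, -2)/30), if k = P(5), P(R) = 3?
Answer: 18418/15 ≈ 1227.9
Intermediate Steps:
k = 3
j(-35) + (k + A(2, -2)/30) = (-35)² + (3 - 4/30) = 1225 + (3 + (1/30)*(-4)) = 1225 + (3 - 2/15) = 1225 + 43/15 = 18418/15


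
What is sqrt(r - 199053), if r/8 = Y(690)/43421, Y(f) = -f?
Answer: I*sqrt(375291429954693)/43421 ≈ 446.15*I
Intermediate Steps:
r = -5520/43421 (r = 8*(-1*690/43421) = 8*(-690*1/43421) = 8*(-690/43421) = -5520/43421 ≈ -0.12713)
sqrt(r - 199053) = sqrt(-5520/43421 - 199053) = sqrt(-8643085833/43421) = I*sqrt(375291429954693)/43421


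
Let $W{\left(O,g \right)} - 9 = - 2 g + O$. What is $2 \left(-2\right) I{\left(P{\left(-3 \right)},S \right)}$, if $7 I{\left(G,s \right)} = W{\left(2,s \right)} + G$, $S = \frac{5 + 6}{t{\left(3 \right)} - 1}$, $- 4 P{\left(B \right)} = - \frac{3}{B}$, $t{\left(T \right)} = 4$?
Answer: $- \frac{41}{21} \approx -1.9524$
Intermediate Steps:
$P{\left(B \right)} = \frac{3}{4 B}$ ($P{\left(B \right)} = - \frac{\left(-3\right) \frac{1}{B}}{4} = \frac{3}{4 B}$)
$S = \frac{11}{3}$ ($S = \frac{5 + 6}{4 - 1} = \frac{11}{3} \approx 3.6667$)
$W{\left(O,g \right)} = 9 + O - 2 g$ ($W{\left(O,g \right)} = 9 + \left(- 2 g + O\right) = 9 + \left(O - 2 g\right) = 9 + O - 2 g$)
$I{\left(G,s \right)} = \frac{11}{7} - \frac{2 s}{7} + \frac{G}{7}$ ($I{\left(G,s \right)} = \frac{\left(9 + 2 - 2 s\right) + G}{7} = \frac{\left(11 - 2 s\right) + G}{7} = \frac{11 + G - 2 s}{7} = \frac{11}{7} - \frac{2 s}{7} + \frac{G}{7}$)
$2 \left(-2\right) I{\left(P{\left(-3 \right)},S \right)} = 2 \left(-2\right) \left(\frac{11}{7} - \frac{22}{21} + \frac{\frac{3}{4} \frac{1}{-3}}{7}\right) = - 4 \left(\frac{11}{7} - \frac{22}{21} + \frac{\frac{3}{4} \left(- \frac{1}{3}\right)}{7}\right) = - 4 \left(\frac{11}{7} - \frac{22}{21} + \frac{1}{7} \left(- \frac{1}{4}\right)\right) = - 4 \left(\frac{11}{7} - \frac{22}{21} - \frac{1}{28}\right) = \left(-4\right) \frac{41}{84} = - \frac{41}{21}$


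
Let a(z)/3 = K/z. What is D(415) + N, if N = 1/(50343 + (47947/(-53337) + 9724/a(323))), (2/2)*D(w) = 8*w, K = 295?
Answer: 2815176478458575/847944717688 ≈ 3320.0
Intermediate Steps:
a(z) = 885/z (a(z) = 3*(295/z) = 885/z)
D(w) = 8*w
N = 15734415/847944717688 (N = 1/(50343 + (47947/(-53337) + 9724/((885/323)))) = 1/(50343 + (47947*(-1/53337) + 9724/((885*(1/323))))) = 1/(50343 + (-47947/53337 + 9724/(885/323))) = 1/(50343 + (-47947/53337 + 9724*(323/885))) = 1/(50343 + (-47947/53337 + 3140852/885)) = 1/(50343 + 55827063343/15734415) = 1/(847944717688/15734415) = 15734415/847944717688 ≈ 1.8556e-5)
D(415) + N = 8*415 + 15734415/847944717688 = 3320 + 15734415/847944717688 = 2815176478458575/847944717688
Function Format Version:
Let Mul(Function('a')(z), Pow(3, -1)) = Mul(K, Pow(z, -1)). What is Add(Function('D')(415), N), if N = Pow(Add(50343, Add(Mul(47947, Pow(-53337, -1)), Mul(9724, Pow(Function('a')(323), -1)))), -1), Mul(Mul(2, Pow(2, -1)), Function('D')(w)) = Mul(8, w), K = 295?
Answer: Rational(2815176478458575, 847944717688) ≈ 3320.0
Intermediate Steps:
Function('a')(z) = Mul(885, Pow(z, -1)) (Function('a')(z) = Mul(3, Mul(295, Pow(z, -1))) = Mul(885, Pow(z, -1)))
Function('D')(w) = Mul(8, w)
N = Rational(15734415, 847944717688) (N = Pow(Add(50343, Add(Mul(47947, Pow(-53337, -1)), Mul(9724, Pow(Mul(885, Pow(323, -1)), -1)))), -1) = Pow(Add(50343, Add(Mul(47947, Rational(-1, 53337)), Mul(9724, Pow(Mul(885, Rational(1, 323)), -1)))), -1) = Pow(Add(50343, Add(Rational(-47947, 53337), Mul(9724, Pow(Rational(885, 323), -1)))), -1) = Pow(Add(50343, Add(Rational(-47947, 53337), Mul(9724, Rational(323, 885)))), -1) = Pow(Add(50343, Add(Rational(-47947, 53337), Rational(3140852, 885))), -1) = Pow(Add(50343, Rational(55827063343, 15734415)), -1) = Pow(Rational(847944717688, 15734415), -1) = Rational(15734415, 847944717688) ≈ 1.8556e-5)
Add(Function('D')(415), N) = Add(Mul(8, 415), Rational(15734415, 847944717688)) = Add(3320, Rational(15734415, 847944717688)) = Rational(2815176478458575, 847944717688)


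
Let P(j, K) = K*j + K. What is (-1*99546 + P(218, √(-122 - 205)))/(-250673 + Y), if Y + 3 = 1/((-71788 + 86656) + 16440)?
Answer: 3116586168/7848164207 - 6856452*I*√327/7848164207 ≈ 0.39711 - 0.015798*I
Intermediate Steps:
Y = -93923/31308 (Y = -3 + 1/((-71788 + 86656) + 16440) = -3 + 1/(14868 + 16440) = -3 + 1/31308 = -93923/31308 ≈ -3.0000)
P(j, K) = K + K*j
(-1*99546 + P(218, √(-122 - 205)))/(-250673 + Y) = (-1*99546 + √(-122 - 205)*(1 + 218))/(-250673 - 93923/31308) = (-99546 + √(-327)*219)/(-7848164207/31308) = (-99546 + (I*√327)*219)*(-31308/7848164207) = (-99546 + 219*I*√327)*(-31308/7848164207) = 3116586168/7848164207 - 6856452*I*√327/7848164207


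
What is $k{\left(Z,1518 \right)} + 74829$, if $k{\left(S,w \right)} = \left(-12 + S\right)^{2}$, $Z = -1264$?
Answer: $1703005$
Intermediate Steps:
$k{\left(Z,1518 \right)} + 74829 = \left(-12 - 1264\right)^{2} + 74829 = \left(-1276\right)^{2} + 74829 = 1628176 + 74829 = 1703005$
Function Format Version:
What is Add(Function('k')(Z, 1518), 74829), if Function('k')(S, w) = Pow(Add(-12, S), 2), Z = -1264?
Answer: 1703005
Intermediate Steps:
Add(Function('k')(Z, 1518), 74829) = Add(Pow(Add(-12, -1264), 2), 74829) = Add(Pow(-1276, 2), 74829) = Add(1628176, 74829) = 1703005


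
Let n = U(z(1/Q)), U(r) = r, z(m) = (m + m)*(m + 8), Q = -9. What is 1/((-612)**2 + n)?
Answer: 81/30337922 ≈ 2.6699e-6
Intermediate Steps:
z(m) = 2*m*(8 + m) (z(m) = (2*m)*(8 + m) = 2*m*(8 + m))
n = -142/81 (n = 2*(8 + 1/(-9))/(-9) = 2*(-1/9)*(8 - 1/9) = 2*(-1/9)*(71/9) = -142/81 ≈ -1.7531)
1/((-612)**2 + n) = 1/((-612)**2 - 142/81) = 1/(374544 - 142/81) = 1/(30337922/81) = 81/30337922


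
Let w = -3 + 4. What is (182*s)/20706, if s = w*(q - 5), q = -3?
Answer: -104/1479 ≈ -0.070318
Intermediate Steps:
w = 1
s = -8 (s = 1*(-3 - 5) = 1*(-8) = -8)
(182*s)/20706 = (182*(-8))/20706 = -1456*1/20706 = -104/1479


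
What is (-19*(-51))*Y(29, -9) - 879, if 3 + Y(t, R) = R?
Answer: -12507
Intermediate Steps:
Y(t, R) = -3 + R
(-19*(-51))*Y(29, -9) - 879 = (-19*(-51))*(-3 - 9) - 879 = 969*(-12) - 879 = -11628 - 879 = -12507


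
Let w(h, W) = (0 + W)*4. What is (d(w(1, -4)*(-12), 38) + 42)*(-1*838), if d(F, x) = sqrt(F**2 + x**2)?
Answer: -35196 - 1676*sqrt(9577) ≈ -1.9921e+5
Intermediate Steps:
w(h, W) = 4*W (w(h, W) = W*4 = 4*W)
(d(w(1, -4)*(-12), 38) + 42)*(-1*838) = (sqrt(((4*(-4))*(-12))**2 + 38**2) + 42)*(-1*838) = (sqrt((-16*(-12))**2 + 1444) + 42)*(-838) = (sqrt(192**2 + 1444) + 42)*(-838) = (sqrt(36864 + 1444) + 42)*(-838) = (sqrt(38308) + 42)*(-838) = (2*sqrt(9577) + 42)*(-838) = (42 + 2*sqrt(9577))*(-838) = -35196 - 1676*sqrt(9577)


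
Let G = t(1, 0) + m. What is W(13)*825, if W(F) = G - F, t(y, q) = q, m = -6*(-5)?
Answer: 14025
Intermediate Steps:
m = 30
G = 30 (G = 0 + 30 = 30)
W(F) = 30 - F
W(13)*825 = (30 - 1*13)*825 = (30 - 13)*825 = 17*825 = 14025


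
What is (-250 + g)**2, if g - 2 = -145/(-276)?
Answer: 4665299809/76176 ≈ 61244.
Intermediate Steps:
g = 697/276 (g = 2 - 145/(-276) = 2 - 145*(-1/276) = 2 + 145/276 = 697/276 ≈ 2.5254)
(-250 + g)**2 = (-250 + 697/276)**2 = (-68303/276)**2 = 4665299809/76176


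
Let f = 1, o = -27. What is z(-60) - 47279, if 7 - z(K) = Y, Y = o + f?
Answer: -47246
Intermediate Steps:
Y = -26 (Y = -27 + 1 = -26)
z(K) = 33 (z(K) = 7 - 1*(-26) = 7 + 26 = 33)
z(-60) - 47279 = 33 - 47279 = -47246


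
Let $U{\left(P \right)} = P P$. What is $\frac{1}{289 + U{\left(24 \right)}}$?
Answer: $\frac{1}{865} \approx 0.0011561$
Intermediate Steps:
$U{\left(P \right)} = P^{2}$
$\frac{1}{289 + U{\left(24 \right)}} = \frac{1}{289 + 24^{2}} = \frac{1}{289 + 576} = \frac{1}{865}$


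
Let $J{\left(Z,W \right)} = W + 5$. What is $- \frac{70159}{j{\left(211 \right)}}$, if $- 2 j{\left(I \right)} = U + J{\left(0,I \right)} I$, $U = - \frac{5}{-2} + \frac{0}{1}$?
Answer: $\frac{280636}{91157} \approx 3.0786$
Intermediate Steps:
$U = \frac{5}{2}$ ($U = \left(-5\right) \left(- \frac{1}{2}\right) + 0 \cdot 1 = \frac{5}{2} + 0 = \frac{5}{2} \approx 2.5$)
$J{\left(Z,W \right)} = 5 + W$
$j{\left(I \right)} = - \frac{5}{4} - \frac{I \left(5 + I\right)}{2}$ ($j{\left(I \right)} = - \frac{\frac{5}{2} + \left(5 + I\right) I}{2} = - \frac{\frac{5}{2} + I \left(5 + I\right)}{2} = - \frac{5}{4} - \frac{I \left(5 + I\right)}{2}$)
$- \frac{70159}{j{\left(211 \right)}} = - \frac{70159}{- \frac{5}{4} - \frac{211 \left(5 + 211\right)}{2}} = - \frac{70159}{- \frac{5}{4} - \frac{211}{2} \cdot 216} = - \frac{70159}{- \frac{5}{4} - 22788} = - \frac{70159}{- \frac{91157}{4}} = \left(-70159\right) \left(- \frac{4}{91157}\right) = \frac{280636}{91157}$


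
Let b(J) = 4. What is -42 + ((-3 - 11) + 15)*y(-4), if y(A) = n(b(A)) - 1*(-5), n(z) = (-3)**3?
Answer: -64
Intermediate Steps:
n(z) = -27
y(A) = -22 (y(A) = -27 - 1*(-5) = -27 + 5 = -22)
-42 + ((-3 - 11) + 15)*y(-4) = -42 + ((-3 - 11) + 15)*(-22) = -42 + (-14 + 15)*(-22) = -42 + 1*(-22) = -42 - 22 = -64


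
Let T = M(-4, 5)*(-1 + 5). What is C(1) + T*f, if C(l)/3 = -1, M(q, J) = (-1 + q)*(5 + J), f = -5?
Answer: 997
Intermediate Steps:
C(l) = -3 (C(l) = 3*(-1) = -3)
T = -200 (T = (-5 - 1*5 + 5*(-4) + 5*(-4))*(-1 + 5) = (-5 - 5 - 20 - 20)*4 = -50*4 = -200)
C(1) + T*f = -3 - 200*(-5) = -3 + 1000 = 997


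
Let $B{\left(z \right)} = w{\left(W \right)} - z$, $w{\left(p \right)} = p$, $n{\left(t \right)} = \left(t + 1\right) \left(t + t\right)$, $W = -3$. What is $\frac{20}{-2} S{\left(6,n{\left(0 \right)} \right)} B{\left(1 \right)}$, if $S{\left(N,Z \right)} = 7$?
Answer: $280$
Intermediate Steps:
$n{\left(t \right)} = 2 t \left(1 + t\right)$ ($n{\left(t \right)} = \left(1 + t\right) 2 t = 2 t \left(1 + t\right)$)
$B{\left(z \right)} = -3 - z$
$\frac{20}{-2} S{\left(6,n{\left(0 \right)} \right)} B{\left(1 \right)} = \frac{20}{-2} \cdot 7 \left(-3 - 1\right) = 20 \left(- \frac{1}{2}\right) 7 \left(-3 - 1\right) = \left(-10\right) 7 \left(-4\right) = \left(-70\right) \left(-4\right) = 280$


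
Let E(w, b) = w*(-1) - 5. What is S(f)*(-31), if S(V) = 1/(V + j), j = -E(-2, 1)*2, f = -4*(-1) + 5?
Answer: -31/15 ≈ -2.0667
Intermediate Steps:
E(w, b) = -5 - w (E(w, b) = -w - 5 = -5 - w)
f = 9 (f = 4 + 5 = 9)
j = 6 (j = -(-5 - 1*(-2))*2 = -(-5 + 2)*2 = -1*(-3)*2 = 3*2 = 6)
S(V) = 1/(6 + V) (S(V) = 1/(V + 6) = 1/(6 + V))
S(f)*(-31) = -31/(6 + 9) = -31/15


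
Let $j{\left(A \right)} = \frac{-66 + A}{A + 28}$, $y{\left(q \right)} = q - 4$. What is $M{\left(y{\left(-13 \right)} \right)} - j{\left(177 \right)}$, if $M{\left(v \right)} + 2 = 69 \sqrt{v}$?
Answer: $- \frac{521}{205} + 69 i \sqrt{17} \approx -2.5415 + 284.49 i$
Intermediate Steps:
$y{\left(q \right)} = -4 + q$
$j{\left(A \right)} = \frac{-66 + A}{28 + A}$
$M{\left(v \right)} = -2 + 69 \sqrt{v}$
$M{\left(y{\left(-13 \right)} \right)} - j{\left(177 \right)} = \left(-2 + 69 \sqrt{-4 - 13}\right) - \frac{-66 + 177}{28 + 177} = \left(-2 + 69 \sqrt{-17}\right) - \frac{1}{205} \cdot 111 = \left(-2 + 69 i \sqrt{17}\right) - \frac{1}{205} \cdot 111 = \left(-2 + 69 i \sqrt{17}\right) - \frac{111}{205} = - \frac{521}{205} + 69 i \sqrt{17}$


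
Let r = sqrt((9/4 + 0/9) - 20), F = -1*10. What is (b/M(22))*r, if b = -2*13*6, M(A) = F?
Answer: 39*I*sqrt(71)/5 ≈ 65.724*I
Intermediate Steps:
F = -10
M(A) = -10
b = -156 (b = -26*6 = -156)
r = I*sqrt(71)/2 (r = sqrt((9*(1/4) + 0*(1/9)) - 20) = sqrt((9/4 + 0) - 20) = sqrt(9/4 - 20) = sqrt(-71/4) = I*sqrt(71)/2 ≈ 4.2131*I)
(b/M(22))*r = (-156/(-10))*(I*sqrt(71)/2) = (-156*(-1/10))*(I*sqrt(71)/2) = 78*(I*sqrt(71)/2)/5 = 39*I*sqrt(71)/5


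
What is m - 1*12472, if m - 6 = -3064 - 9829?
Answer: -25359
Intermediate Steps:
m = -12887 (m = 6 + (-3064 - 9829) = 6 - 12893 = -12887)
m - 1*12472 = -12887 - 1*12472 = -12887 - 12472 = -25359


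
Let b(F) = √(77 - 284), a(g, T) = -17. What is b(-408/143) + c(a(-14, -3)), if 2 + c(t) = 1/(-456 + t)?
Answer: -947/473 + 3*I*√23 ≈ -2.0021 + 14.387*I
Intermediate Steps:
b(F) = 3*I*√23 (b(F) = √(-207) = 3*I*√23)
c(t) = -2 + 1/(-456 + t)
b(-408/143) + c(a(-14, -3)) = 3*I*√23 + (913 - 2*(-17))/(-456 - 17) = 3*I*√23 + (913 + 34)/(-473) = 3*I*√23 - 1/473*947 = 3*I*√23 - 947/473 = -947/473 + 3*I*√23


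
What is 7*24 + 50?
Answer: 218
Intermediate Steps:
7*24 + 50 = 168 + 50 = 218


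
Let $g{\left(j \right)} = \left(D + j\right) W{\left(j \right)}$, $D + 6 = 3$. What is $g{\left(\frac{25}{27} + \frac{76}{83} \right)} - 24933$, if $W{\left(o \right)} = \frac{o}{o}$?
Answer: $- \frac{55877449}{2241} \approx -24934.0$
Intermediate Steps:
$D = -3$ ($D = -6 + 3 = -3$)
$W{\left(o \right)} = 1$
$g{\left(j \right)} = -3 + j$ ($g{\left(j \right)} = \left(-3 + j\right) 1 = -3 + j$)
$g{\left(\frac{25}{27} + \frac{76}{83} \right)} - 24933 = \left(-3 + \left(\frac{25}{27} + \frac{76}{83}\right)\right) - 24933 = \left(-3 + \frac{4127}{2241}\right) - 24933 = - \frac{2596}{2241} - 24933 = - \frac{55877449}{2241}$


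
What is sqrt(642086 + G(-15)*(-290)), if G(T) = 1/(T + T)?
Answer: sqrt(5778861)/3 ≈ 801.31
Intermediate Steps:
G(T) = 1/(2*T)
sqrt(642086 + G(-15)*(-290)) = sqrt(642086 + ((1/2)/(-15))*(-290)) = sqrt(642086 + ((1/2)*(-1/15))*(-290)) = sqrt(642086 - 1/30*(-290)) = sqrt(642086 + 29/3) = sqrt(1926287/3) = sqrt(5778861)/3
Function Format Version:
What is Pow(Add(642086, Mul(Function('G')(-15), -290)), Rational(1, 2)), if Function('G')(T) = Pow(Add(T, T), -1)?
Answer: Mul(Rational(1, 3), Pow(5778861, Rational(1, 2))) ≈ 801.31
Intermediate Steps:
Function('G')(T) = Mul(Rational(1, 2), Pow(T, -1)) (Function('G')(T) = Pow(Mul(2, T), -1) = Mul(Rational(1, 2), Pow(T, -1)))
Pow(Add(642086, Mul(Function('G')(-15), -290)), Rational(1, 2)) = Pow(Add(642086, Mul(Mul(Rational(1, 2), Pow(-15, -1)), -290)), Rational(1, 2)) = Pow(Add(642086, Mul(Mul(Rational(1, 2), Rational(-1, 15)), -290)), Rational(1, 2)) = Pow(Add(642086, Mul(Rational(-1, 30), -290)), Rational(1, 2)) = Pow(Add(642086, Rational(29, 3)), Rational(1, 2)) = Pow(Rational(1926287, 3), Rational(1, 2)) = Mul(Rational(1, 3), Pow(5778861, Rational(1, 2)))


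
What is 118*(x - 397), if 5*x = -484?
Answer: -291342/5 ≈ -58268.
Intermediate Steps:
x = -484/5 (x = (⅕)*(-484) = -484/5 ≈ -96.800)
118*(x - 397) = 118*(-484/5 - 397) = 118*(-2469/5) = -291342/5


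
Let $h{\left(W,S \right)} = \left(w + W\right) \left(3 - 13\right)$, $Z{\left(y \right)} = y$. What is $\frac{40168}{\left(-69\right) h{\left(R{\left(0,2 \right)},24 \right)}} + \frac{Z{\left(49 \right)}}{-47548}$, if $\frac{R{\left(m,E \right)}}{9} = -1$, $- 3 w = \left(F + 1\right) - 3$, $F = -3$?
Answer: $- \frac{477539001}{60148220} \approx -7.9394$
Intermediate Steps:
$w = \frac{5}{3}$ ($w = - \frac{\left(-3 + 1\right) - 3}{3} = - \frac{-2 - 3}{3} = \left(- \frac{1}{3}\right) \left(-5\right) = \frac{5}{3} \approx 1.6667$)
$R{\left(m,E \right)} = -9$ ($R{\left(m,E \right)} = 9 \left(-1\right) = -9$)
$h{\left(W,S \right)} = - \frac{50}{3} - 10 W$ ($h{\left(W,S \right)} = \left(\frac{5}{3} + W\right) \left(3 - 13\right) = \left(\frac{5}{3} + W\right) \left(-10\right) = - \frac{50}{3} - 10 W$)
$\frac{40168}{\left(-69\right) h{\left(R{\left(0,2 \right)},24 \right)}} + \frac{Z{\left(49 \right)}}{-47548} = \frac{40168}{\left(-69\right) \left(- \frac{50}{3} - -90\right)} + \frac{49}{-47548} = \frac{40168}{\left(-69\right) \left(- \frac{50}{3} + 90\right)} + 49 \left(- \frac{1}{47548}\right) = \frac{40168}{\left(-69\right) \frac{220}{3}} - \frac{49}{47548} = \frac{40168}{-5060} - \frac{49}{47548} = 40168 \left(- \frac{1}{5060}\right) - \frac{49}{47548} = - \frac{10042}{1265} - \frac{49}{47548} = - \frac{477539001}{60148220}$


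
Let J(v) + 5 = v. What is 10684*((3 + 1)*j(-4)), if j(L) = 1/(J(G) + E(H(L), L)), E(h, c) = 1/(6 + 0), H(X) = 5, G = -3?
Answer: -256416/47 ≈ -5455.7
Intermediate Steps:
E(h, c) = 1/6
J(v) = -5 + v
j(L) = -6/47 (j(L) = 1/((-5 - 3) + 1/6) = 1/(-8 + 1/6) = 1/(-47/6) = -6/47)
10684*((3 + 1)*j(-4)) = 10684*((3 + 1)*(-6/47)) = 10684*(4*(-6/47)) = 10684*(-24/47) = -256416/47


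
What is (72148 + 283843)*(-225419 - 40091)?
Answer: -94519170410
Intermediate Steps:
(72148 + 283843)*(-225419 - 40091) = 355991*(-265510) = -94519170410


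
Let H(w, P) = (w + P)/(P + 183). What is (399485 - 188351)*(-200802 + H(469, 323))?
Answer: -975103376940/23 ≈ -4.2396e+10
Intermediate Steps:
H(w, P) = (P + w)/(183 + P)
(399485 - 188351)*(-200802 + H(469, 323)) = (399485 - 188351)*(-200802 + (323 + 469)/(183 + 323)) = 211134*(-200802 + 792/506) = 211134*(-200802 + (1/506)*792) = 211134*(-200802 + 36/23) = 211134*(-4618410/23) = -975103376940/23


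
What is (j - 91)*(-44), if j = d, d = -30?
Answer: 5324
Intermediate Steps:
j = -30
(j - 91)*(-44) = (-30 - 91)*(-44) = -121*(-44) = 5324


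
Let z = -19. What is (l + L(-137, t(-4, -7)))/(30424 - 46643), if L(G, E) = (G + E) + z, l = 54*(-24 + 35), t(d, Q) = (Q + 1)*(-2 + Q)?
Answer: -492/16219 ≈ -0.030335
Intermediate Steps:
t(d, Q) = (1 + Q)*(-2 + Q)
l = 594 (l = 54*11 = 594)
L(G, E) = -19 + E + G (L(G, E) = (G + E) - 19 = (E + G) - 19 = -19 + E + G)
(l + L(-137, t(-4, -7)))/(30424 - 46643) = (594 + (-19 + (-2 + (-7)**2 - 1*(-7)) - 137))/(30424 - 46643) = (594 + (-19 + (-2 + 49 + 7) - 137))/(-16219) = (594 + (-19 + 54 - 137))*(-1/16219) = (594 - 102)*(-1/16219) = 492*(-1/16219) = -492/16219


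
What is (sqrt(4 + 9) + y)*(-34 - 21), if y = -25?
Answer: 1375 - 55*sqrt(13) ≈ 1176.7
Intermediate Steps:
(sqrt(4 + 9) + y)*(-34 - 21) = (sqrt(4 + 9) - 25)*(-34 - 21) = (sqrt(13) - 25)*(-55) = (-25 + sqrt(13))*(-55) = 1375 - 55*sqrt(13)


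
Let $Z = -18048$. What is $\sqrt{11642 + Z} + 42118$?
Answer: $42118 + i \sqrt{6406} \approx 42118.0 + 80.037 i$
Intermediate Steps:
$\sqrt{11642 + Z} + 42118 = \sqrt{11642 - 18048} + 42118 = \sqrt{-6406} + 42118 = i \sqrt{6406} + 42118 = 42118 + i \sqrt{6406}$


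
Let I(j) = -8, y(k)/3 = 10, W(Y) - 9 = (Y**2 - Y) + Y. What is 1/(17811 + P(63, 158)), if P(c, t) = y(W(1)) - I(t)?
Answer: 1/17849 ≈ 5.6026e-5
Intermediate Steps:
W(Y) = 9 + Y**2 (W(Y) = 9 + ((Y**2 - Y) + Y) = 9 + Y**2)
y(k) = 30 (y(k) = 3*10 = 30)
P(c, t) = 38 (P(c, t) = 30 - 1*(-8) = 30 + 8 = 38)
1/(17811 + P(63, 158)) = 1/(17811 + 38) = 1/17849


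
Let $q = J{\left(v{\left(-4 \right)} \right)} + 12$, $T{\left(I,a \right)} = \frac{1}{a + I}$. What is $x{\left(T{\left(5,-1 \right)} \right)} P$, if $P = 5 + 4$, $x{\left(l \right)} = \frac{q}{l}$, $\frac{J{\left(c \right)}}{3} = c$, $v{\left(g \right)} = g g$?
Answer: $2160$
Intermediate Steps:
$T{\left(I,a \right)} = \frac{1}{I + a}$
$v{\left(g \right)} = g^{2}$
$J{\left(c \right)} = 3 c$
$q = 60$ ($q = 3 \left(-4\right)^{2} + 12 = 3 \cdot 16 + 12 = 48 + 12 = 60$)
$x{\left(l \right)} = \frac{60}{l}$
$P = 9$
$x{\left(T{\left(5,-1 \right)} \right)} P = \frac{60}{\frac{1}{5 - 1}} \cdot 9 = \frac{60}{\frac{1}{4}} \cdot 9 = 60 \frac{1}{\frac{1}{4}} \cdot 9 = 60 \cdot 4 \cdot 9 = 240 \cdot 9 = 2160$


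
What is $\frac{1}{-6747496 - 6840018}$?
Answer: $- \frac{1}{13587514} \approx -7.3597 \cdot 10^{-8}$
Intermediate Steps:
$\frac{1}{-6747496 - 6840018} = \frac{1}{-13587514} = - \frac{1}{13587514}$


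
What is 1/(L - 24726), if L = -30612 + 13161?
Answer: -1/42177 ≈ -2.3710e-5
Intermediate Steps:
L = -17451
1/(L - 24726) = 1/(-17451 - 24726) = 1/(-42177) = -1/42177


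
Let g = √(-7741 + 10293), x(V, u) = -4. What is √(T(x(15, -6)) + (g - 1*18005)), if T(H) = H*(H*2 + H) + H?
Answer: √(-17961 + 2*√638) ≈ 133.83*I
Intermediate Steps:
g = 2*√638 (g = √2552 = 2*√638 ≈ 50.517)
T(H) = H + 3*H² (T(H) = H*(2*H + H) + H = H*(3*H) + H = 3*H² + H = H + 3*H²)
√(T(x(15, -6)) + (g - 1*18005)) = √(-4*(1 + 3*(-4)) + (2*√638 - 1*18005)) = √(-4*(1 - 12) + (2*√638 - 18005)) = √(-4*(-11) + (-18005 + 2*√638)) = √(44 + (-18005 + 2*√638)) = √(-17961 + 2*√638)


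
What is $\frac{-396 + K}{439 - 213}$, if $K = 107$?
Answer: $- \frac{289}{226} \approx -1.2788$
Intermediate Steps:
$\frac{-396 + K}{439 - 213} = \frac{-396 + 107}{439 - 213} = - \frac{289}{226}$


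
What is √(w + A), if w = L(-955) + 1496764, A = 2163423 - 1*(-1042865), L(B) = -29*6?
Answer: 3*√522542 ≈ 2168.6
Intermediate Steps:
L(B) = -174
A = 3206288 (A = 2163423 + 1042865 = 3206288)
w = 1496590 (w = -174 + 1496764 = 1496590)
√(w + A) = √(1496590 + 3206288) = √4702878 = 3*√522542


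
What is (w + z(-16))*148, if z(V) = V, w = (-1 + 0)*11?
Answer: -3996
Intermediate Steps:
w = -11 (w = -1*11 = -11)
(w + z(-16))*148 = (-11 - 16)*148 = -27*148 = -3996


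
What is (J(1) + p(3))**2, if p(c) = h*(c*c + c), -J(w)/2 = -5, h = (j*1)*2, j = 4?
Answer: 11236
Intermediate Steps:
h = 8 (h = (4*1)*2 = 4*2 = 8)
J(w) = 10 (J(w) = -2*(-5) = 10)
p(c) = 8*c + 8*c**2 (p(c) = 8*(c*c + c) = 8*(c**2 + c) = 8*(c + c**2) = 8*c + 8*c**2)
(J(1) + p(3))**2 = (10 + 8*3*(1 + 3))**2 = (10 + 8*3*4)**2 = (10 + 96)**2 = 106**2 = 11236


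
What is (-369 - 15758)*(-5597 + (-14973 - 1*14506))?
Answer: 565670652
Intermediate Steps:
(-369 - 15758)*(-5597 + (-14973 - 1*14506)) = -16127*(-5597 + (-14973 - 14506)) = -16127*(-5597 - 29479) = -16127*(-35076) = 565670652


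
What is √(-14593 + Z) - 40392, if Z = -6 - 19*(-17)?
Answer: -40392 + 2*I*√3569 ≈ -40392.0 + 119.48*I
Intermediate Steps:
Z = 317 (Z = -6 + 323 = 317)
√(-14593 + Z) - 40392 = √(-14593 + 317) - 40392 = √(-14276) - 40392 = 2*I*√3569 - 40392 = -40392 + 2*I*√3569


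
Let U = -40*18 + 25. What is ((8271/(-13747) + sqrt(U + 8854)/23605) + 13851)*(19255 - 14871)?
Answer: 834719851584/13747 + 4384*sqrt(8159)/23605 ≈ 6.0720e+7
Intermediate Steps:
U = -695 (U = -720 + 25 = -695)
((8271/(-13747) + sqrt(U + 8854)/23605) + 13851)*(19255 - 14871) = ((8271/(-13747) + sqrt(-695 + 8854)/23605) + 13851)*(19255 - 14871) = ((8271*(-1/13747) + sqrt(8159)*(1/23605)) + 13851)*4384 = ((-8271/13747 + sqrt(8159)/23605) + 13851)*4384 = (190401426/13747 + sqrt(8159)/23605)*4384 = 834719851584/13747 + 4384*sqrt(8159)/23605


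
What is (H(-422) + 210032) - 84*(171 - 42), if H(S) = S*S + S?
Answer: 376858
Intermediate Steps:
H(S) = S + S² (H(S) = S² + S = S + S²)
(H(-422) + 210032) - 84*(171 - 42) = (-422*(1 - 422) + 210032) - 84*(171 - 42) = (-422*(-421) + 210032) - 84*129 = (177662 + 210032) - 10836 = 387694 - 10836 = 376858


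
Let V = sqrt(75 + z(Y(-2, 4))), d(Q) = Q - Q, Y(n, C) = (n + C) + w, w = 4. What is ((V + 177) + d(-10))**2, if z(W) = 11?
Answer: (177 + sqrt(86))**2 ≈ 34698.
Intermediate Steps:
Y(n, C) = 4 + C + n (Y(n, C) = (n + C) + 4 = (C + n) + 4 = 4 + C + n)
d(Q) = 0
V = sqrt(86) (V = sqrt(75 + 11) = sqrt(86) ≈ 9.2736)
((V + 177) + d(-10))**2 = ((sqrt(86) + 177) + 0)**2 = ((177 + sqrt(86)) + 0)**2 = (177 + sqrt(86))**2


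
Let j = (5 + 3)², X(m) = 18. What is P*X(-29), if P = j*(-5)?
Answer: -5760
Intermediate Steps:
j = 64 (j = 8² = 64)
P = -320 (P = 64*(-5) = -320)
P*X(-29) = -320*18 = -5760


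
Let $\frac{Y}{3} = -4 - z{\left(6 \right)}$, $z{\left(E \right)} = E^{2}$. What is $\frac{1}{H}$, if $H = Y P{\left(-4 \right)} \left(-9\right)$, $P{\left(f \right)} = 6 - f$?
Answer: $\frac{1}{10800} \approx 9.2593 \cdot 10^{-5}$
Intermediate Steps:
$Y = -120$ ($Y = 3 \left(-4 - 6^{2}\right) = 3 \left(-4 - 36\right) = 3 \left(-40\right) = -120$)
$H = 10800$ ($H = - 120 \left(6 - -4\right) \left(-9\right) = - 120 \left(6 + 4\right) \left(-9\right) = \left(-120\right) 10 \left(-9\right) = \left(-1200\right) \left(-9\right) = 10800$)
$\frac{1}{H} = \frac{1}{10800}$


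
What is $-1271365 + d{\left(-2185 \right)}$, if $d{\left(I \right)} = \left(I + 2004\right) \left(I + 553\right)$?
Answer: $-975973$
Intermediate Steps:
$d{\left(I \right)} = \left(553 + I\right) \left(2004 + I\right)$ ($d{\left(I \right)} = \left(2004 + I\right) \left(553 + I\right) = \left(553 + I\right) \left(2004 + I\right)$)
$-1271365 + d{\left(-2185 \right)} = -1271365 + \left(1108212 + \left(-2185\right)^{2} + 2557 \left(-2185\right)\right) = -1271365 + \left(1108212 + 4774225 - 5587045\right) = -1271365 + 295392 = -975973$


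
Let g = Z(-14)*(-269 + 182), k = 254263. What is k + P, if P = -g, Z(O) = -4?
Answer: 253915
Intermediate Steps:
g = 348 (g = -4*(-269 + 182) = -4*(-87) = 348)
P = -348 (P = -1*348 = -348)
k + P = 254263 - 348 = 253915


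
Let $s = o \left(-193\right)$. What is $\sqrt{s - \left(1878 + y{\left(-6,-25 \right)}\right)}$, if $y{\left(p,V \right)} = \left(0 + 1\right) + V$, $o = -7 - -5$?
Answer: $2 i \sqrt{367} \approx 38.315 i$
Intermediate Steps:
$o = -2$ ($o = -7 + 5 = -2$)
$y{\left(p,V \right)} = 1 + V$
$s = 386$ ($s = \left(-2\right) \left(-193\right) = 386$)
$\sqrt{s - \left(1878 + y{\left(-6,-25 \right)}\right)} = \sqrt{386 - 1854} = \sqrt{-1468} = 2 i \sqrt{367}$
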